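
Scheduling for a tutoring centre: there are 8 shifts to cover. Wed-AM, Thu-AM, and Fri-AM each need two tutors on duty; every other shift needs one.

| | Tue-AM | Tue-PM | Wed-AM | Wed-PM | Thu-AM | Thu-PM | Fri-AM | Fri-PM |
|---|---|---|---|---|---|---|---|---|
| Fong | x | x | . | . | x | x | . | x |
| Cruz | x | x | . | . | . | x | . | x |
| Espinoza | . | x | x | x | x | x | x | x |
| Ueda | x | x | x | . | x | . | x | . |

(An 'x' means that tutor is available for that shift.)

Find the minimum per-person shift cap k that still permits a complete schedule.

3

With 4 tutors and 11 worker-slots to fill, someone must work at least ⌈11/4⌉ = 3 shifts, so k ≥ 3.
k = 3 works: Tue-AM→Fong, Tue-PM→Cruz, Wed-AM→Espinoza+Ueda, Wed-PM→Espinoza, Thu-AM→Fong+Ueda, Thu-PM→Fong, Fri-AM→Espinoza+Ueda, Fri-PM→Cruz.
Loads: Fong 3, Cruz 2, Espinoza 3, Ueda 3 — all ≤ 3.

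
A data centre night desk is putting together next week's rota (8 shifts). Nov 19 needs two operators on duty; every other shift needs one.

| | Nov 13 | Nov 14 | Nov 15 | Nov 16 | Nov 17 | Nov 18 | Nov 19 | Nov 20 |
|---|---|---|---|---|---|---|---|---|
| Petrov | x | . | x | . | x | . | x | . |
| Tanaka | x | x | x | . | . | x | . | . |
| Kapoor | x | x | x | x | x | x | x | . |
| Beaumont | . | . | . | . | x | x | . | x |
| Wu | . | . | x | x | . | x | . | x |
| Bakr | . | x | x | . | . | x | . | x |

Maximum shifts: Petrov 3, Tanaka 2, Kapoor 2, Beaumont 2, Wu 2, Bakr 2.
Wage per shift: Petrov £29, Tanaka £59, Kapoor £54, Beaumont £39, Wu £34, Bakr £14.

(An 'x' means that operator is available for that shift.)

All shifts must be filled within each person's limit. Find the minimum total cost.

£276

Nov 19 can only be covered by Petrov and Kapoor, so that assignment is forced.
Picking the cheapest available operator for each shift independently would cost £231, but that ignores the shift limits.
An optimal schedule: Nov 13→Petrov, Nov 14→Bakr, Nov 15→Wu, Nov 16→Wu, Nov 17→Petrov, Nov 18→Beaumont, Nov 19→Petrov+Kapoor, Nov 20→Bakr.
Total: 29 + 14 + 34 + 34 + 29 + 39 + 29 + 54 + 14 = £276.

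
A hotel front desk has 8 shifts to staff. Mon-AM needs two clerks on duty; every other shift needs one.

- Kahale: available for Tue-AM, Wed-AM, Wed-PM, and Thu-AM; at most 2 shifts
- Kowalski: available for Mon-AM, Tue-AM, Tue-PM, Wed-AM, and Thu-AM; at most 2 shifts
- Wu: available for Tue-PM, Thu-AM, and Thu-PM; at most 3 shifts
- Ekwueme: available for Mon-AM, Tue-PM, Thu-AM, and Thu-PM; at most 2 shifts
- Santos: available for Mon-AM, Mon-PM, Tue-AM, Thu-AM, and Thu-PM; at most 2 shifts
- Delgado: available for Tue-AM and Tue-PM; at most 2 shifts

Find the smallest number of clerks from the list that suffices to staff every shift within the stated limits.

9 slots to fill and no one can take more than 3, so at least ⌈9/3⌉ = 3 clerks are needed.
Any 3 clerks together have capacity at most 3+2+2 = 7 < 9 slots, so 3 can never suffice.
Kahale, Kowalski, Wu, and Santos alone can cover everything: Mon-AM→Kowalski+Santos, Mon-PM→Santos, Tue-AM→Kowalski, Tue-PM→Wu, Wed-AM→Kahale, Wed-PM→Kahale, Thu-AM→Wu, Thu-PM→Wu.

4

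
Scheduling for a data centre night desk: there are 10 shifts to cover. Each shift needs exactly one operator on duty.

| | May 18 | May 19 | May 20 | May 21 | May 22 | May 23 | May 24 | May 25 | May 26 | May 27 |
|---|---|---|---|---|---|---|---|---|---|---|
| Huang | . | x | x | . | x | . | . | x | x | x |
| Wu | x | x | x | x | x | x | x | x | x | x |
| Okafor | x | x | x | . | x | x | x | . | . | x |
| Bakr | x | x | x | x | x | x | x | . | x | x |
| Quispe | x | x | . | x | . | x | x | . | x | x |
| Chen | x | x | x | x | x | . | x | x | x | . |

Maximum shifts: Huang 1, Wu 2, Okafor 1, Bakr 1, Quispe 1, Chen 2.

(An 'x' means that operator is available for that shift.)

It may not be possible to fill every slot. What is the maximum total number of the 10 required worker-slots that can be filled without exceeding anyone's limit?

Total capacity across all operators is 1+2+1+1+1+2 = 8, and 10 slots are needed, so at most 8 can be filled.
An assignment achieving 8: May 18→Okafor, May 20→Bakr, May 21→Wu, May 22→Chen, May 23→Wu, May 24→Quispe, May 25→Huang, May 26→Chen.
Loads: Huang 1/1, Wu 2/2, Okafor 1/1, Bakr 1/1, Quispe 1/1, Chen 2/2.

8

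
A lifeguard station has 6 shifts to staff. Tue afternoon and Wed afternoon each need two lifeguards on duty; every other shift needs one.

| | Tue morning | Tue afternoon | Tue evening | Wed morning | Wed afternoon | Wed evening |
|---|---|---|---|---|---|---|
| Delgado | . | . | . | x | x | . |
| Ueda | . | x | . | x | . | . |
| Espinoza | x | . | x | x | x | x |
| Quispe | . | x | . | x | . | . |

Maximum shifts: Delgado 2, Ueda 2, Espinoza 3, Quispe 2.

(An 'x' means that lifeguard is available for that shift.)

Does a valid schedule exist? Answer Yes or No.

Total capacity is 9 and 8 slots are needed, so capacity alone doesn't rule it out.
Shifts {Tue morning, Tue evening, Wed afternoon, Wed evening} need 5 worker-slots in total, but the lifeguards available for any of those shifts (Delgado and Espinoza) can supply at most 4 among them. So no valid schedule exists.

No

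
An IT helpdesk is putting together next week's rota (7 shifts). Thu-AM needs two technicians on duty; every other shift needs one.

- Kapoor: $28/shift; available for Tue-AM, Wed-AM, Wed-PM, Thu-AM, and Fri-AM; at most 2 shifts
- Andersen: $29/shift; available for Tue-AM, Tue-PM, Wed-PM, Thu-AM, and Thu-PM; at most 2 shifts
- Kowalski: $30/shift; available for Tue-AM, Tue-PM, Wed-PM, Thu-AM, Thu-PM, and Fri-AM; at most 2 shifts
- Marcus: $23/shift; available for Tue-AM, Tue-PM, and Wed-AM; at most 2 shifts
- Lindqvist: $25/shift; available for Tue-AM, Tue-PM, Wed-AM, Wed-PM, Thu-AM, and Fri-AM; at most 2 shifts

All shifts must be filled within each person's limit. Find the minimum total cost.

$210

Picking the cheapest available technician for each shift independently would cost $201, but that ignores the shift limits.
An optimal schedule: Tue-AM→Kapoor, Tue-PM→Marcus, Wed-AM→Marcus, Wed-PM→Lindqvist, Thu-AM→Kapoor+Andersen, Thu-PM→Andersen, Fri-AM→Lindqvist.
Total: 28 + 23 + 23 + 25 + 28 + 29 + 29 + 25 = $210.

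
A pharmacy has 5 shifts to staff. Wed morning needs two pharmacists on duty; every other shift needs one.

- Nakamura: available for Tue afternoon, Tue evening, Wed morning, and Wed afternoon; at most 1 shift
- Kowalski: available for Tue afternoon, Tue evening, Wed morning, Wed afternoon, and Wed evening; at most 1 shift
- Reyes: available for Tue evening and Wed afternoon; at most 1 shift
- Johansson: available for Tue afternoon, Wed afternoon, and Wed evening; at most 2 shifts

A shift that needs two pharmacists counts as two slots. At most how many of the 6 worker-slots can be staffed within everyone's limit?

5

Total capacity across all pharmacists is 1+1+1+2 = 5, and 6 slots are needed, so at most 5 can be filled.
An assignment achieving 5: Tue afternoon→Johansson, Tue evening→Reyes, Wed morning→Nakamura+Kowalski, Wed evening→Johansson.
Loads: Nakamura 1/1, Kowalski 1/1, Reyes 1/1, Johansson 2/2.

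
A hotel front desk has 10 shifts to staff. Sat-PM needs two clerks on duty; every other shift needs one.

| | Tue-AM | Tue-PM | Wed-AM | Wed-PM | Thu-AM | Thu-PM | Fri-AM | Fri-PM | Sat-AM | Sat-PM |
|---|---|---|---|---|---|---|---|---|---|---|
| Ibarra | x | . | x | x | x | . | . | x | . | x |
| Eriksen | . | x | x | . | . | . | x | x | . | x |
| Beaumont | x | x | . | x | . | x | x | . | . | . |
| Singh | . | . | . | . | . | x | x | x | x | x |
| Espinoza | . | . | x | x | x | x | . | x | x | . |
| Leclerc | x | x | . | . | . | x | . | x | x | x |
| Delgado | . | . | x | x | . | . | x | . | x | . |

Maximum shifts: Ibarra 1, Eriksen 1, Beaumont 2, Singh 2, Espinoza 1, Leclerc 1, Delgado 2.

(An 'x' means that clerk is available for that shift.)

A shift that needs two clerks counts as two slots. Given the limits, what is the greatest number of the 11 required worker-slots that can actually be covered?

Total capacity across all clerks is 1+1+2+2+1+1+2 = 10, and 11 slots are needed, so at most 10 can be filled.
An assignment achieving 10: Tue-AM→Beaumont, Tue-PM→Eriksen, Wed-AM→Espinoza, Wed-PM→Beaumont, Thu-AM→Ibarra, Thu-PM→Singh, Fri-AM→Delgado, Sat-AM→Delgado, Sat-PM→Singh+Leclerc.
Loads: Ibarra 1/1, Eriksen 1/1, Beaumont 2/2, Singh 2/2, Espinoza 1/1, Leclerc 1/1, Delgado 2/2.

10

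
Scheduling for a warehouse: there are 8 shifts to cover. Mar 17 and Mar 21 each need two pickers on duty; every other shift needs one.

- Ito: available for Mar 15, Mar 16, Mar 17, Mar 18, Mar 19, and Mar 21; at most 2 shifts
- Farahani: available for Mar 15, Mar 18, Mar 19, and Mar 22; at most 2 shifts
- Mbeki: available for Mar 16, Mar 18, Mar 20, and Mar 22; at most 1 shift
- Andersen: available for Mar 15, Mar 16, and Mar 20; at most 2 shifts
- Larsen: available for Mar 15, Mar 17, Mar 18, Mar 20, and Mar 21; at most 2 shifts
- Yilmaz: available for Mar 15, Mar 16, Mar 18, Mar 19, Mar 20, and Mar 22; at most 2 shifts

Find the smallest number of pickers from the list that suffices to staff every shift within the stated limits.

10 slots to fill and no one can take more than 2, so at least ⌈10/2⌉ = 5 pickers are needed.
Ito, Farahani, Andersen, Larsen, and Yilmaz alone can cover everything: Mar 15→Yilmaz, Mar 16→Andersen, Mar 17→Ito+Larsen, Mar 18→Yilmaz, Mar 19→Farahani, Mar 20→Andersen, Mar 21→Ito+Larsen, Mar 22→Farahani.

5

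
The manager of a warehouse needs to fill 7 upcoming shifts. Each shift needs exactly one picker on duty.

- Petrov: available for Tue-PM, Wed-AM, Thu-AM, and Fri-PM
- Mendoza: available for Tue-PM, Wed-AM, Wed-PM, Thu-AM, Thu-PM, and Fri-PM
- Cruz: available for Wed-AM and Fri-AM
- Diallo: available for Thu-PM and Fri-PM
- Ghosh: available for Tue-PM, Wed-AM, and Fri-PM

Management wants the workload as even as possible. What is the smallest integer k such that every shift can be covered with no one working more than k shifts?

With 5 pickers and 7 worker-slots to fill, someone must work at least ⌈7/5⌉ = 2 shifts, so k ≥ 2.
k = 2 works: Tue-PM→Petrov, Wed-AM→Cruz, Wed-PM→Mendoza, Thu-AM→Petrov, Thu-PM→Mendoza, Fri-AM→Cruz, Fri-PM→Diallo.
Loads: Petrov 2, Mendoza 2, Cruz 2, Diallo 1, Ghosh 0 — all ≤ 2.

2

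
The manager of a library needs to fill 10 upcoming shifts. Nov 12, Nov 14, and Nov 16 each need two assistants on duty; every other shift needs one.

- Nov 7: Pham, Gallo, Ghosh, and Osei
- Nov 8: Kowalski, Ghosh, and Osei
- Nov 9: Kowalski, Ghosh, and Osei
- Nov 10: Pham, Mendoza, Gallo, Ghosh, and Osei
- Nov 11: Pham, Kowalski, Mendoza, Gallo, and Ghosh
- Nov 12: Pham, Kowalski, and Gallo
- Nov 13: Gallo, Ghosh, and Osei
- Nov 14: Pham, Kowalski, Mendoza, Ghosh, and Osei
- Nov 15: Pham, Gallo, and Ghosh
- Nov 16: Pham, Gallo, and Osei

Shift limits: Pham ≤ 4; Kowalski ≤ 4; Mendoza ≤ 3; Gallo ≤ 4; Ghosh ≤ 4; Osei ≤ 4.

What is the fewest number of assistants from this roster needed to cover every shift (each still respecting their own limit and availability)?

4

13 slots to fill and no one can take more than 4, so at least ⌈13/4⌉ = 4 assistants are needed.
Pham, Kowalski, Mendoza, and Gallo alone can cover everything: Nov 7→Pham, Nov 8→Kowalski, Nov 9→Kowalski, Nov 10→Pham, Nov 11→Mendoza, Nov 12→Kowalski+Gallo, Nov 13→Gallo, Nov 14→Kowalski+Mendoza, Nov 15→Pham, Nov 16→Pham+Gallo.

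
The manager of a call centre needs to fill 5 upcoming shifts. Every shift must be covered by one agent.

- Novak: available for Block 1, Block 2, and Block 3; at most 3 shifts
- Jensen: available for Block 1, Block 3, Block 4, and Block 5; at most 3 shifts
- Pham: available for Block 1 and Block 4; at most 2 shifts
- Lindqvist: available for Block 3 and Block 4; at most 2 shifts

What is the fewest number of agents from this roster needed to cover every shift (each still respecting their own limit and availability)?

5 slots to fill and no one can take more than 3, so at least ⌈5/3⌉ = 2 agents are needed.
Novak and Jensen alone can cover everything: Block 1→Novak, Block 2→Novak, Block 3→Novak, Block 4→Jensen, Block 5→Jensen.

2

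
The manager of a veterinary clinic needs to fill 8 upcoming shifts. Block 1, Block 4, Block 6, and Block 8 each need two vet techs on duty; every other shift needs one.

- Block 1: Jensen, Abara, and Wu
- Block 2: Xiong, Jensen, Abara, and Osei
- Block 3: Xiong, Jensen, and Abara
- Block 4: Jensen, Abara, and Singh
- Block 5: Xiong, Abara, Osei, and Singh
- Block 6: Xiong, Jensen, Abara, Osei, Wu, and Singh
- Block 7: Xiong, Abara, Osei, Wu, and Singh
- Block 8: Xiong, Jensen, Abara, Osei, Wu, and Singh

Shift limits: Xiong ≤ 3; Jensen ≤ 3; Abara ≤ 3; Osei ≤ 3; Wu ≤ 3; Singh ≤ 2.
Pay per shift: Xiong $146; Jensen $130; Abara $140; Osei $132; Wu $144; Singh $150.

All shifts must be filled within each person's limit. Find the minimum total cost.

$1638

Picking the cheapest available vet tech for each shift independently would cost $1588, but that ignores the shift limits.
An optimal schedule: Block 1→Jensen+Abara, Block 2→Osei, Block 3→Jensen, Block 4→Jensen+Abara, Block 5→Osei, Block 6→Osei+Wu, Block 7→Wu, Block 8→Abara+Wu.
Total: 130 + 140 + 132 + 130 + 130 + 140 + 132 + 132 + 144 + 144 + 140 + 144 = $1638.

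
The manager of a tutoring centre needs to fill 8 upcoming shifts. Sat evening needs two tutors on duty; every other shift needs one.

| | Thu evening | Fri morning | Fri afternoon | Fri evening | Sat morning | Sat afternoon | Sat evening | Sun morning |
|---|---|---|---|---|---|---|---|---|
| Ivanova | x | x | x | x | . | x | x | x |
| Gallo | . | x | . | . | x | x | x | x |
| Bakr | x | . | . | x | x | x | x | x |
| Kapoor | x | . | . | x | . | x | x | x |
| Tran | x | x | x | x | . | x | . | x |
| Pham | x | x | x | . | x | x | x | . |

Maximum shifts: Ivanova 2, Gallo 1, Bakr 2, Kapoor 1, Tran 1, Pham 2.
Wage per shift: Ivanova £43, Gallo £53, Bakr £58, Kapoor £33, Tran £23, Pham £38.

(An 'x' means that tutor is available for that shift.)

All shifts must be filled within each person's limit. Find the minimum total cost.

£387

Picking the cheapest available tutor for each shift independently would cost £247, but that ignores the shift limits.
An optimal schedule: Thu evening→Bakr, Fri morning→Ivanova, Fri afternoon→Ivanova, Fri evening→Bakr, Sat morning→Gallo, Sat afternoon→Pham, Sat evening→Kapoor+Pham, Sun morning→Tran.
Total: 58 + 43 + 43 + 58 + 53 + 38 + 33 + 38 + 23 = £387.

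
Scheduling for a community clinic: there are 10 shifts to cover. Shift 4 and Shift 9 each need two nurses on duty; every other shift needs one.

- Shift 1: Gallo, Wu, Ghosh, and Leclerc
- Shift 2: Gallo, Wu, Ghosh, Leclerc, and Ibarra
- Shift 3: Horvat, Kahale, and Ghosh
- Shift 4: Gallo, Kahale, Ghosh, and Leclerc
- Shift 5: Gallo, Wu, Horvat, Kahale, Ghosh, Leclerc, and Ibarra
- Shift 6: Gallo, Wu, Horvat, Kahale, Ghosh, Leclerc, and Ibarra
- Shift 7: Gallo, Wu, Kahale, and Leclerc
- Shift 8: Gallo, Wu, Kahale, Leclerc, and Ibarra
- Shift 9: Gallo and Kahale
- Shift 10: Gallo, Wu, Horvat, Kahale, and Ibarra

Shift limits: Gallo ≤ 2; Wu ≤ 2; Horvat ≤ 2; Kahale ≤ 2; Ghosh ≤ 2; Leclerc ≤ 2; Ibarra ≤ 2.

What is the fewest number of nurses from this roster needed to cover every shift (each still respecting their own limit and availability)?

12 slots to fill and no one can take more than 2, so at least ⌈12/2⌉ = 6 nurses are needed.
Gallo, Wu, Horvat, Kahale, Ghosh, and Leclerc alone can cover everything: Shift 1→Gallo, Shift 2→Wu, Shift 3→Horvat, Shift 4→Ghosh+Leclerc, Shift 5→Ghosh, Shift 6→Leclerc, Shift 7→Wu, Shift 8→Kahale, Shift 9→Gallo+Kahale, Shift 10→Horvat.

6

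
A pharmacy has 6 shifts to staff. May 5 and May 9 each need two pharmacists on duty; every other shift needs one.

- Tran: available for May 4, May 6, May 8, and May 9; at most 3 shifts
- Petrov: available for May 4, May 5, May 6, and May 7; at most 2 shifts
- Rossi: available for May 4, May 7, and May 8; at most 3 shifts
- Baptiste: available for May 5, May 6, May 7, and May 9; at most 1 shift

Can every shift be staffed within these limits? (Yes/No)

Total capacity is 9 and 8 slots are needed, so capacity alone doesn't rule it out.
Shifts {May 5, May 9} need 4 worker-slots in total, but the pharmacists available for any of those shifts (Tran, Petrov, and Baptiste) can supply at most 3 among them. So no valid schedule exists.

No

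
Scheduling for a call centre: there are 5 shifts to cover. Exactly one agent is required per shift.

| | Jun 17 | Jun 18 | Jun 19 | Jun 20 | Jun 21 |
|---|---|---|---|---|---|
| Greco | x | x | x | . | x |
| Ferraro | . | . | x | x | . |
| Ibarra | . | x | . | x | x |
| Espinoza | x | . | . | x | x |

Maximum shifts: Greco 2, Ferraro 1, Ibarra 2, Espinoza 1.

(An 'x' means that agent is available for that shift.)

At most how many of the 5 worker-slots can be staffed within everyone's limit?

Total capacity across all agents is 2+1+2+1 = 6, and 5 slots are needed, so at most 5 can be filled.
An assignment achieving 5: Jun 17→Greco, Jun 18→Greco, Jun 19→Ferraro, Jun 20→Ibarra, Jun 21→Ibarra.
Loads: Greco 2/2, Ferraro 1/1, Ibarra 2/2, Espinoza 0/1.

5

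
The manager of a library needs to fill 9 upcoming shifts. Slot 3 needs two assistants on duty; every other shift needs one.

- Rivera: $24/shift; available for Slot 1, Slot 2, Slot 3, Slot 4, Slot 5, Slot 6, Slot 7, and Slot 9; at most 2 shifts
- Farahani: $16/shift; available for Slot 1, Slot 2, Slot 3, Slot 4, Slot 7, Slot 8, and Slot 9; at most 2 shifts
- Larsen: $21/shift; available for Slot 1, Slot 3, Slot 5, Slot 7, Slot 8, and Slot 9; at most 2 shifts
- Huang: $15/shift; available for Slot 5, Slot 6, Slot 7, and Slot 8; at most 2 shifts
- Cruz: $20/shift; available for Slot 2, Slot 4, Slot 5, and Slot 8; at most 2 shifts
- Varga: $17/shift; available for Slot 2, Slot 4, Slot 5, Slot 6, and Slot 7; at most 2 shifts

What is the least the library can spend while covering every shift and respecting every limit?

Picking the cheapest available assistant for each shift independently would cost $161, but that ignores the shift limits.
An optimal schedule: Slot 1→Farahani, Slot 2→Varga, Slot 3→Farahani+Larsen, Slot 4→Varga, Slot 5→Cruz, Slot 6→Huang, Slot 7→Huang, Slot 8→Cruz, Slot 9→Larsen.
Total: 16 + 17 + 16 + 21 + 17 + 20 + 15 + 15 + 20 + 21 = $178.

$178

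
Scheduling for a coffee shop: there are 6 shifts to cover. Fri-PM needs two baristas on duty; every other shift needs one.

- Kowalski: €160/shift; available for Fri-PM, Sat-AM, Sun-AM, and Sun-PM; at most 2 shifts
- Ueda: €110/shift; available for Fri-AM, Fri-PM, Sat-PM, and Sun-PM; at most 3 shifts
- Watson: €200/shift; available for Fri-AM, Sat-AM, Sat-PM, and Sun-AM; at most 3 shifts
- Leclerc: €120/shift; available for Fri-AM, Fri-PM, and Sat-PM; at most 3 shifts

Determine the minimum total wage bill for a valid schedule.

€890

Picking the cheapest available barista for each shift independently would cost €880, but that ignores the shift limits.
An optimal schedule: Fri-AM→Ueda, Fri-PM→Ueda+Leclerc, Sat-AM→Kowalski, Sat-PM→Leclerc, Sun-AM→Kowalski, Sun-PM→Ueda.
Total: 110 + 110 + 120 + 160 + 120 + 160 + 110 = €890.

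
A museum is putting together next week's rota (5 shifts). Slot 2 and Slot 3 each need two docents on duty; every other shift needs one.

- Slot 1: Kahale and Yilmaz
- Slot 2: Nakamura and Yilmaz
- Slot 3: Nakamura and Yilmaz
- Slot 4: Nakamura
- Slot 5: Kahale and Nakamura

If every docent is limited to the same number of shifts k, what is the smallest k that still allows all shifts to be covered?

With 3 docents and 7 worker-slots to fill, someone must work at least ⌈7/3⌉ = 3 shifts, so k ≥ 3.
k = 3 works: Slot 1→Kahale, Slot 2→Nakamura+Yilmaz, Slot 3→Nakamura+Yilmaz, Slot 4→Nakamura, Slot 5→Kahale.
Loads: Kahale 2, Nakamura 3, Yilmaz 2 — all ≤ 3.

3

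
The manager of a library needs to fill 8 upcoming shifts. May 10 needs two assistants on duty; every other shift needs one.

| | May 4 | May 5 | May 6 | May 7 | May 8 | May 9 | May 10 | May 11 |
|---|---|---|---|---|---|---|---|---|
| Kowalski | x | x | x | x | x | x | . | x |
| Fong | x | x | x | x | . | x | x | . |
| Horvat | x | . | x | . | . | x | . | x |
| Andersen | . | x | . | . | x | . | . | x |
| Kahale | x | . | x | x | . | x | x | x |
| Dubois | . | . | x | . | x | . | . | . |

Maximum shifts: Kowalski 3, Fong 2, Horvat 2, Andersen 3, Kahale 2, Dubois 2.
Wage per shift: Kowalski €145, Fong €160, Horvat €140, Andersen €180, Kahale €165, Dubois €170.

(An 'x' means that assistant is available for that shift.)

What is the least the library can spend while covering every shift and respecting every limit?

May 10 can only be covered by Fong and Kahale, so that assignment is forced.
Picking the cheapest available assistant for each shift independently would cost €1320, but that ignores the shift limits.
An optimal schedule: May 4→Fong, May 5→Kowalski, May 6→Kahale, May 7→Kowalski, May 8→Kowalski, May 9→Horvat, May 10→Fong+Kahale, May 11→Horvat.
Total: 160 + 145 + 165 + 145 + 145 + 140 + 160 + 165 + 140 = €1365.

€1365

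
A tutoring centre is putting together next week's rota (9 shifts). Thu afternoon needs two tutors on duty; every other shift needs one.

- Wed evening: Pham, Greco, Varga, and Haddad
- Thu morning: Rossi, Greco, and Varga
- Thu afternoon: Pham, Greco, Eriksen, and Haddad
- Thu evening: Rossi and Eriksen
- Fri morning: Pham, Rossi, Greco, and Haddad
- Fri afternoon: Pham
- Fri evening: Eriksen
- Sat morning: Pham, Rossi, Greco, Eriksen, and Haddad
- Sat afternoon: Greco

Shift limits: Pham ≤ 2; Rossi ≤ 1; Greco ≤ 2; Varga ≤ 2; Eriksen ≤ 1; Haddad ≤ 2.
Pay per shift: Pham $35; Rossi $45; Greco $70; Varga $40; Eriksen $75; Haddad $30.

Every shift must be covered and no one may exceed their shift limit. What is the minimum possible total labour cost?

Fri afternoon can only be covered by Pham, so that assignment is forced.
Fri evening can only be covered by Eriksen, so that assignment is forced.
Sat afternoon can only be covered by Greco, so that assignment is forced.
Picking the cheapest available tutor for each shift independently would cost $420, but that ignores the shift limits.
An optimal schedule: Wed evening→Varga, Thu morning→Varga, Thu afternoon→Greco+Haddad, Thu evening→Rossi, Fri morning→Pham, Fri afternoon→Pham, Fri evening→Eriksen, Sat morning→Haddad, Sat afternoon→Greco.
Total: 40 + 40 + 70 + 30 + 45 + 35 + 35 + 75 + 30 + 70 = $470.

$470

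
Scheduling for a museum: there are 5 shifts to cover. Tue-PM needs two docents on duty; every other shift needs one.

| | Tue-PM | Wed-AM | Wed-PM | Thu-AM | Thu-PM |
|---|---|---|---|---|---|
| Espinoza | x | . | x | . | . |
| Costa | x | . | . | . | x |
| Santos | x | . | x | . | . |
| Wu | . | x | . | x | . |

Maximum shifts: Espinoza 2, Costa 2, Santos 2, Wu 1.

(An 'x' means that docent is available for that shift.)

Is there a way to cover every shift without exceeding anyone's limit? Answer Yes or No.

No

Total capacity is 7 and 6 slots are needed, so capacity alone doesn't rule it out.
Shifts {Wed-AM, Thu-AM} need 2 worker-slots in total, but the docents available for any of those shifts (Wu) can supply at most 1 among them. So no valid schedule exists.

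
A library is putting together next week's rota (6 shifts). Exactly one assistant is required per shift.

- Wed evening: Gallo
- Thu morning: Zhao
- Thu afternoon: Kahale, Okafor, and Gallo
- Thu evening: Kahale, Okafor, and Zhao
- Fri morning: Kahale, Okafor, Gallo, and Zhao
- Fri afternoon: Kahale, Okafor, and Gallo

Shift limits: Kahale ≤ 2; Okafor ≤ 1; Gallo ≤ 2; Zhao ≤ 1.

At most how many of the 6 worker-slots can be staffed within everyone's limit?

Total capacity across all assistants is 2+1+2+1 = 6, and 6 slots are needed, so at most 6 can be filled.
An assignment achieving 6: Wed evening→Gallo, Thu morning→Zhao, Thu afternoon→Kahale, Thu evening→Kahale, Fri morning→Gallo, Fri afternoon→Okafor.
Loads: Kahale 2/2, Okafor 1/1, Gallo 2/2, Zhao 1/1.

6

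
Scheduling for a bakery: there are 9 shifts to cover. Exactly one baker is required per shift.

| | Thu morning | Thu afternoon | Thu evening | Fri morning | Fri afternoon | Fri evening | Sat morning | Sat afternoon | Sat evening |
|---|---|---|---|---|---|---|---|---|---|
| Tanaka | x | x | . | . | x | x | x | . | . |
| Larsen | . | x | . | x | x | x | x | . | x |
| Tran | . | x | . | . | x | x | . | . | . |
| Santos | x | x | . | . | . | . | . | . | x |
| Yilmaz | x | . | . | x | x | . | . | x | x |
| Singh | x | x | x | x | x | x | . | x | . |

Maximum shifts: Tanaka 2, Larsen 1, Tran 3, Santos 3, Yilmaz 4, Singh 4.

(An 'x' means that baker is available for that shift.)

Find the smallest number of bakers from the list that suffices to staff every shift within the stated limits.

3

9 slots to fill and no one can take more than 4, so at least ⌈9/4⌉ = 3 bakers are needed.
Tanaka, Santos, and Singh alone can cover everything: Thu morning→Santos, Thu afternoon→Santos, Thu evening→Singh, Fri morning→Singh, Fri afternoon→Tanaka, Fri evening→Singh, Sat morning→Tanaka, Sat afternoon→Singh, Sat evening→Santos.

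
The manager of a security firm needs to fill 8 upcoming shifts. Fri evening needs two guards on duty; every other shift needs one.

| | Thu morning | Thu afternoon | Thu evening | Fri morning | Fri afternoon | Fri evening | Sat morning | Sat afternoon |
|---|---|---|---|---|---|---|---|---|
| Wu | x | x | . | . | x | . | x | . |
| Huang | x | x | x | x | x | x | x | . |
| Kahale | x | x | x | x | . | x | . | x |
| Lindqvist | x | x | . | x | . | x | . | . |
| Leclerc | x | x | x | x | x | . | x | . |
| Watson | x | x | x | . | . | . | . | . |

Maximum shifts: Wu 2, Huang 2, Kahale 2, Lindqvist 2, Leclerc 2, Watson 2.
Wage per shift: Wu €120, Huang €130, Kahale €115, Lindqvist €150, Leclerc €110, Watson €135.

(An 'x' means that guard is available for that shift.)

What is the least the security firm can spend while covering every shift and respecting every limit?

€1085

Sat afternoon can only be covered by Kahale, so that assignment is forced.
Picking the cheapest available guard for each shift independently would cost €1020, but that ignores the shift limits.
An optimal schedule: Thu morning→Wu, Thu afternoon→Wu, Thu evening→Watson, Fri morning→Huang, Fri afternoon→Leclerc, Fri evening→Kahale+Huang, Sat morning→Leclerc, Sat afternoon→Kahale.
Total: 120 + 120 + 135 + 130 + 110 + 115 + 130 + 110 + 115 = €1085.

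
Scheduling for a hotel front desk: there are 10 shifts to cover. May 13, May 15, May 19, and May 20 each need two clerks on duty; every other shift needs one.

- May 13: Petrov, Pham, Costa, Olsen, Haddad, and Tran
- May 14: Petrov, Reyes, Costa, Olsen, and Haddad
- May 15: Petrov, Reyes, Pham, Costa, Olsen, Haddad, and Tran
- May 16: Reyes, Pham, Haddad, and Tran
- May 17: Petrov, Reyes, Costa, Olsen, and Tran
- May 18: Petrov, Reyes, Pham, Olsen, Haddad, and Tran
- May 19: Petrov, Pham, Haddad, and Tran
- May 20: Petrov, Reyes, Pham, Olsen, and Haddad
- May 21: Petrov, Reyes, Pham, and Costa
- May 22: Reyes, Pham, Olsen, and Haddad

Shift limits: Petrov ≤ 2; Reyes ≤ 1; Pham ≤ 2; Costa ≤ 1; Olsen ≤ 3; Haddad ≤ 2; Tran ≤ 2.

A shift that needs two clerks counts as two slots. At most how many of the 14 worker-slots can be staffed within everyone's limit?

Total capacity across all clerks is 2+1+2+1+3+2+2 = 13, and 14 slots are needed, so at most 13 can be filled.
An assignment achieving 13: May 13→Olsen+Haddad, May 14→Costa, May 15→Tran, May 16→Reyes, May 17→Olsen, May 18→Tran, May 19→Petrov+Pham, May 20→Olsen+Haddad, May 21→Petrov, May 22→Pham.
Loads: Petrov 2/2, Reyes 1/1, Pham 2/2, Costa 1/1, Olsen 3/3, Haddad 2/2, Tran 2/2.

13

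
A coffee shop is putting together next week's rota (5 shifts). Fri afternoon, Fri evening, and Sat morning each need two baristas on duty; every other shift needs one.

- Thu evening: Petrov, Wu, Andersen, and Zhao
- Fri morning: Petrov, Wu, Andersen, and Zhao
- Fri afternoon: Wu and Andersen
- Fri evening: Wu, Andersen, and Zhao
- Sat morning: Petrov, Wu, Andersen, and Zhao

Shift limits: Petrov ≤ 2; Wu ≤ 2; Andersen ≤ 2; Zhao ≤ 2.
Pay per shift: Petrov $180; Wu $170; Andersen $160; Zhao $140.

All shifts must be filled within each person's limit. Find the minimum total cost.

$1300

Fri afternoon can only be covered by Wu and Andersen, so that assignment is forced.
Picking the cheapest available barista for each shift independently would cost $1210, but that ignores the shift limits.
An optimal schedule: Thu evening→Petrov, Fri morning→Zhao, Fri afternoon→Wu+Andersen, Fri evening→Wu+Andersen, Sat morning→Petrov+Zhao.
Total: 180 + 140 + 170 + 160 + 170 + 160 + 180 + 140 = $1300.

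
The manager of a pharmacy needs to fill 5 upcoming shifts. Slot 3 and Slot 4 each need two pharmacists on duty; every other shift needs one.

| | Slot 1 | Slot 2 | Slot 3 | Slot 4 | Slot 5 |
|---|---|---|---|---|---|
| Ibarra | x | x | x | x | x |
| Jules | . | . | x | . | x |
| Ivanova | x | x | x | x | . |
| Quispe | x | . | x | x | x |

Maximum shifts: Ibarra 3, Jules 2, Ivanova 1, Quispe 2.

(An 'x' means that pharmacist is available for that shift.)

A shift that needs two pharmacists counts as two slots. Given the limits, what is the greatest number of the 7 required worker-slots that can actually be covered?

Total capacity across all pharmacists is 3+2+1+2 = 8, and 7 slots are needed, so at most 7 can be filled.
An assignment achieving 7: Slot 1→Ibarra, Slot 2→Ibarra, Slot 3→Jules+Quispe, Slot 4→Ibarra+Ivanova, Slot 5→Jules.
Loads: Ibarra 3/3, Jules 2/2, Ivanova 1/1, Quispe 1/2.

7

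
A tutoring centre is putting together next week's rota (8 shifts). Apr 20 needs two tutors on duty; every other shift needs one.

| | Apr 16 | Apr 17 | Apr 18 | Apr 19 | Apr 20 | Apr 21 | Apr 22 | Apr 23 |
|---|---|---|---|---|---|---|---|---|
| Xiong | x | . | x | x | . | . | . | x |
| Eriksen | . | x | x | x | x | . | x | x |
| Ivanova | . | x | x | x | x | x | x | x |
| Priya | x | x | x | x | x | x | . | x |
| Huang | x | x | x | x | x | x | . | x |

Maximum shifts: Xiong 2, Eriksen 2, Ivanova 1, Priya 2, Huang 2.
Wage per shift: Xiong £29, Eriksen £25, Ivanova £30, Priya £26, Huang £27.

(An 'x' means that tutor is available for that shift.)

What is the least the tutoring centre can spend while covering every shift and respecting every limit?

Picking the cheapest available tutor for each shift independently would cost £228, but that ignores the shift limits.
An optimal schedule: Apr 16→Xiong, Apr 17→Eriksen, Apr 18→Xiong, Apr 19→Priya, Apr 20→Priya+Huang, Apr 21→Ivanova, Apr 22→Eriksen, Apr 23→Huang.
Total: 29 + 25 + 29 + 26 + 26 + 27 + 30 + 25 + 27 = £244.

£244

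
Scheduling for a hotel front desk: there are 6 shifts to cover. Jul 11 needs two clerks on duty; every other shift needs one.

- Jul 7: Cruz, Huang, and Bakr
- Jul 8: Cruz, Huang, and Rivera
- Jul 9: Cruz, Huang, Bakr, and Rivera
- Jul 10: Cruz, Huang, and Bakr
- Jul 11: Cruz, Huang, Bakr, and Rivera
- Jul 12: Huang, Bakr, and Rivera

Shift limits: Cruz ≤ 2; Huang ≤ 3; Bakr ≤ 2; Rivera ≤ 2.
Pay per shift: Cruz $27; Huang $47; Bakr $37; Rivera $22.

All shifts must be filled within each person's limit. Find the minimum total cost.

Picking the cheapest available clerk for each shift independently would cost $169, but that ignores the shift limits.
An optimal schedule: Jul 7→Cruz, Jul 8→Rivera, Jul 9→Bakr, Jul 10→Cruz, Jul 11→Bakr+Huang, Jul 12→Rivera.
Total: 27 + 22 + 37 + 27 + 37 + 47 + 22 = $219.

$219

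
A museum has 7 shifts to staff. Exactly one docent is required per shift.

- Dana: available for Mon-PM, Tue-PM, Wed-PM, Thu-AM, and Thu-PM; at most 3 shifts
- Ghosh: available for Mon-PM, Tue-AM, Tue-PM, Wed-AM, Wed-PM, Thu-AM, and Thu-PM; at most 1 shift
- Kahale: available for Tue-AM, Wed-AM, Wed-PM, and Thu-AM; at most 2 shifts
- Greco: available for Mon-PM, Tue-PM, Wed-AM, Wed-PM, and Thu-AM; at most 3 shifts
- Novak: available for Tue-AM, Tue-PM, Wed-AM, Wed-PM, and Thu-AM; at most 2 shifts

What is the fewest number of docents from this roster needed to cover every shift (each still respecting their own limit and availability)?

7 slots to fill and no one can take more than 3, so at least ⌈7/3⌉ = 3 docents are needed.
Dana, Ghosh, and Greco alone can cover everything: Mon-PM→Dana, Tue-AM→Ghosh, Tue-PM→Dana, Wed-AM→Greco, Wed-PM→Greco, Thu-AM→Greco, Thu-PM→Dana.

3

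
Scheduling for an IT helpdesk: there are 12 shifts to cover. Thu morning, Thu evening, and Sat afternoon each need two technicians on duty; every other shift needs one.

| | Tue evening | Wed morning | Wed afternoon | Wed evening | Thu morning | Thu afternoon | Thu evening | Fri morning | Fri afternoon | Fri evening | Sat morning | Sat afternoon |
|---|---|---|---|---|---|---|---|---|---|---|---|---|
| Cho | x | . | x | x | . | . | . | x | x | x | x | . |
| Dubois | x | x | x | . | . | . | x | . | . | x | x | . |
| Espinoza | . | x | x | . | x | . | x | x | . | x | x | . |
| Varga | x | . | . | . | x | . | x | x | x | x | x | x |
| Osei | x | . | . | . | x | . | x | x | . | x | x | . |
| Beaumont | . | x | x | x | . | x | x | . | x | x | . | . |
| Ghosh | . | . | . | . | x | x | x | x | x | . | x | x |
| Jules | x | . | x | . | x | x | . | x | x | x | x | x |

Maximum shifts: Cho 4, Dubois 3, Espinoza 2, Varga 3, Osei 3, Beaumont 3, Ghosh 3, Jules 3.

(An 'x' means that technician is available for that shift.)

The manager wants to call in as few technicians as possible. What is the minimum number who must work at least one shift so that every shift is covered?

15 slots to fill and no one can take more than 4, so at least ⌈15/4⌉ = 4 technicians are needed.
Any 4 technicians together have capacity at most 4+3+3+3 = 13 < 15 slots, so 4 can never suffice.
Cho, Dubois, Espinoza, Varga, and Ghosh alone can cover everything: Tue evening→Cho, Wed morning→Dubois, Wed afternoon→Cho, Wed evening→Cho, Thu morning→Espinoza+Varga, Thu afternoon→Ghosh, Thu evening→Varga+Ghosh, Fri morning→Espinoza, Fri afternoon→Cho, Fri evening→Dubois, Sat morning→Dubois, Sat afternoon→Varga+Ghosh.

5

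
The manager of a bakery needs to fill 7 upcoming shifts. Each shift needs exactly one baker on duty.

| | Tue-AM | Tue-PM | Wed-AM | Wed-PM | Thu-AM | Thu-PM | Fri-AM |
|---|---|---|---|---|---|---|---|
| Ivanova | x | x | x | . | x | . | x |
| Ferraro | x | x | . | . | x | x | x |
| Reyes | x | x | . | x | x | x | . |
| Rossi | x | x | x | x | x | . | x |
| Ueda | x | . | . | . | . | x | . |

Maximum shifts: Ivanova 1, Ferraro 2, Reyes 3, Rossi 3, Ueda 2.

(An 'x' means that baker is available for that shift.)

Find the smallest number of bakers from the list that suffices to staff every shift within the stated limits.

3

7 slots to fill and no one can take more than 3, so at least ⌈7/3⌉ = 3 bakers are needed.
Ivanova, Reyes, and Rossi alone can cover everything: Tue-AM→Reyes, Tue-PM→Rossi, Wed-AM→Ivanova, Wed-PM→Reyes, Thu-AM→Rossi, Thu-PM→Reyes, Fri-AM→Rossi.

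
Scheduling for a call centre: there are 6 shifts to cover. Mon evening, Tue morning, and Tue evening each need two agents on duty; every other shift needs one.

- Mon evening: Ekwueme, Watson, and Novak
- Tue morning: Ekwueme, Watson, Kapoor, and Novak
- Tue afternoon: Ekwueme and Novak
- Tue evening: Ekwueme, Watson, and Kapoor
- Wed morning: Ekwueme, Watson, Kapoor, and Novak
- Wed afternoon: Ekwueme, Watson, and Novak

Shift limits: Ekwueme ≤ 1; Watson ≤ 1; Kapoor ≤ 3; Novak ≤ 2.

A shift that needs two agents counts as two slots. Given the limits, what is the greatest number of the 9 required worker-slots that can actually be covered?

Total capacity across all agents is 1+1+3+2 = 7, and 9 slots are needed, so at most 7 can be filled.
An assignment achieving 7: Mon evening→Watson+Novak, Tue morning→Kapoor, Tue afternoon→Ekwueme, Tue evening→Kapoor, Wed morning→Kapoor, Wed afternoon→Novak.
Loads: Ekwueme 1/1, Watson 1/1, Kapoor 3/3, Novak 2/2.

7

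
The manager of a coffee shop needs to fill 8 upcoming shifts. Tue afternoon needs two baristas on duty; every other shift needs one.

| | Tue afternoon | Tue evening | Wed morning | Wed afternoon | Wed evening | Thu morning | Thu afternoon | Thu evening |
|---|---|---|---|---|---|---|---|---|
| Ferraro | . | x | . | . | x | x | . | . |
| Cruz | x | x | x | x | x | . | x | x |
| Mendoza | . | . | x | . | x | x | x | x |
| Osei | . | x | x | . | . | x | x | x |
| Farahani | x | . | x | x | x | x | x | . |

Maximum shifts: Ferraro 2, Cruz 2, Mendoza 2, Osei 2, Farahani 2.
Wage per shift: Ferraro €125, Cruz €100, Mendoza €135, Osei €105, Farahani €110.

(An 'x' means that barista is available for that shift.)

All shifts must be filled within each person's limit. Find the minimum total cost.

€1015

Tue afternoon can only be covered by Cruz and Farahani, so that assignment is forced.
Picking the cheapest available barista for each shift independently would cost €915, but that ignores the shift limits.
An optimal schedule: Tue afternoon→Cruz+Farahani, Tue evening→Osei, Wed morning→Farahani, Wed afternoon→Cruz, Wed evening→Ferraro, Thu morning→Ferraro, Thu afternoon→Mendoza, Thu evening→Osei.
Total: 100 + 110 + 105 + 110 + 100 + 125 + 125 + 135 + 105 = €1015.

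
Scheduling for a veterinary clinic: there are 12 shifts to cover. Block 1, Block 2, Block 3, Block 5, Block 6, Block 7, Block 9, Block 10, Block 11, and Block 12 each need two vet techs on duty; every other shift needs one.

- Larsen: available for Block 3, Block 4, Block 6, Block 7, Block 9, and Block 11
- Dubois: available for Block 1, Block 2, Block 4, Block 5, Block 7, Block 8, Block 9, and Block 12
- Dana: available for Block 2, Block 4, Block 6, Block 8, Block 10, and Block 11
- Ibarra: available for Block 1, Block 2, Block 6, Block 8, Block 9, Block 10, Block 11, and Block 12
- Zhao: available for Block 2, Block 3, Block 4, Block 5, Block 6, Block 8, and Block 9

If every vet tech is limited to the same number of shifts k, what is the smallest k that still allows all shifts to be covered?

5

With 5 vet techs and 22 worker-slots to fill, someone must work at least ⌈22/5⌉ = 5 shifts, so k ≥ 5.
k = 5 works: Block 1→Dubois+Ibarra, Block 2→Dana+Ibarra, Block 3→Larsen+Zhao, Block 4→Larsen, Block 5→Dubois+Zhao, Block 6→Larsen+Dana, Block 7→Larsen+Dubois, Block 8→Dubois, Block 9→Ibarra+Zhao, Block 10→Dana+Ibarra, Block 11→Larsen+Dana, Block 12→Dubois+Ibarra.
Loads: Larsen 5, Dubois 5, Dana 4, Ibarra 5, Zhao 3 — all ≤ 5.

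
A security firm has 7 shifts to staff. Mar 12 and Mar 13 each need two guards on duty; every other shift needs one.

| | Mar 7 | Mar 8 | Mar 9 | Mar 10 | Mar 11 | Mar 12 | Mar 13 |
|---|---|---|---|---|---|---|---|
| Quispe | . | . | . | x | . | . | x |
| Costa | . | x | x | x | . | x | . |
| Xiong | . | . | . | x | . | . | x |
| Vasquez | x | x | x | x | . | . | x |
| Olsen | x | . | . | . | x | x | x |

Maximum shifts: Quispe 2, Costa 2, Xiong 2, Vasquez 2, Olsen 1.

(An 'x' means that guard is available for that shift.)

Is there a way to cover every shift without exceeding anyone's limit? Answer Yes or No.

No

Total capacity is 9 and 9 slots are needed, so capacity alone doesn't rule it out.
Shifts {Mar 11, Mar 12} need 3 worker-slots in total, but the guards available for any of those shifts (Costa and Olsen) can supply at most 2 among them. So no valid schedule exists.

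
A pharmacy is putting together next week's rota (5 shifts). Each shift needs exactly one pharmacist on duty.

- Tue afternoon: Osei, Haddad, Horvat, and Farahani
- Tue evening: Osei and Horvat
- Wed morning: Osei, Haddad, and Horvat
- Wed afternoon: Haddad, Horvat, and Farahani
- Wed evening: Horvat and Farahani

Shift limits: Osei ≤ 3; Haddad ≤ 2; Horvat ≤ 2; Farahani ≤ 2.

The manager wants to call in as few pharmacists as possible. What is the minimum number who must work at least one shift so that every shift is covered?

2

5 slots to fill and no one can take more than 3, so at least ⌈5/3⌉ = 2 pharmacists are needed.
Osei and Horvat alone can cover everything: Tue afternoon→Osei, Tue evening→Osei, Wed morning→Osei, Wed afternoon→Horvat, Wed evening→Horvat.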